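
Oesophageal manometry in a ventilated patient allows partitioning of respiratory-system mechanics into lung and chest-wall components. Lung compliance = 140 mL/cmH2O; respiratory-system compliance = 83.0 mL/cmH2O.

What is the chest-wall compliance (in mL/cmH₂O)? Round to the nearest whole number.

204

1/Ccw = 1/Crs − 1/CL.
1/Ccw = 1/83.0 − 1/140 = 0.004905.
Ccw = 203.87 mL/cmH2O.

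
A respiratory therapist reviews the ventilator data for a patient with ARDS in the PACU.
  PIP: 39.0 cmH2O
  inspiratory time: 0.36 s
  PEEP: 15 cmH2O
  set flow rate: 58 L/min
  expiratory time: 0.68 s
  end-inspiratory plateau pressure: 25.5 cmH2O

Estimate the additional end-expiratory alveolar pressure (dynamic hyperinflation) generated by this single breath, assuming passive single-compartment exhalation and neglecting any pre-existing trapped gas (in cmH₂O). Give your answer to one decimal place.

Flow: 58 L/min ÷ 60 = 0.9667 L/s.
Vt = flow × Ti = 0.9667 L/s × 0.36 s × 1000 mL/L = 348.01 mL.
R = (PIP − Pplat)/V̇ = (39.0 − 25.5) / 0.9667 = 13.5/0.9667 = 13.965 cmH2O·s/L.
C = Vt/(Pplat − PEEP) = 348.01 / (25.5 − 15) = 348.01/10.5 = 33.144 mL/cmH2O.
τ = R × C = 13.965 × 0.03314 L/cmH2O = 0.4628 s.
Fraction remaining = e^(−Te/τ) = e^(−0.68/0.4628) = 0.2301; trapped volume = 348.01 × 0.2301 = 80.077 mL.
Additional alveolar pressure from trapping ≈ V_trapped / C = 80.077 / 33.144 = 2.416 cmH2O.

2.4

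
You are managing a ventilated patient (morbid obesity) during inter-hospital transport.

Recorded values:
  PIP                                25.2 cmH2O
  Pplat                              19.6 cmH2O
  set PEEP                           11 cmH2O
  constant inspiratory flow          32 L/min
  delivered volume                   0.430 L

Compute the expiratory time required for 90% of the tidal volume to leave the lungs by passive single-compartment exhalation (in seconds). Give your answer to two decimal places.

1.21

Flow: 32 L/min ÷ 60 = 0.5333 L/s.
R = (PIP − Pplat)/V̇ = (25.2 − 19.6) / 0.5333 = 5.6/0.5333 = 10.501 cmH2O·s/L.
C = Vt/(Pplat − PEEP) = 430.0 / (19.6 − 11) = 430.0/8.6 = 50.0 mL/cmH2O.
τ = R × C = 10.501 × 0.05 L/cmH2O = 0.5251 s.
t = −τ·ln(1 − 0.90) = −0.5251·ln(0.1) = 1.209 s.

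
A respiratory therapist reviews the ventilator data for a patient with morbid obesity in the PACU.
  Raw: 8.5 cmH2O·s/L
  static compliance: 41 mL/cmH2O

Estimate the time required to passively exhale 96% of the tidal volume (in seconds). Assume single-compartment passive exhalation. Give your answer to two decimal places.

τ = R × C = 8.5 × 41 mL/cmH2O = 8.5 × 0.041 L/cmH2O = 0.3485 s.
Exhaled fraction f = 1 − e^(−t/τ) → t = −τ·ln(1 − f) = −0.3485·ln(0.04) = 1.122 s.

1.12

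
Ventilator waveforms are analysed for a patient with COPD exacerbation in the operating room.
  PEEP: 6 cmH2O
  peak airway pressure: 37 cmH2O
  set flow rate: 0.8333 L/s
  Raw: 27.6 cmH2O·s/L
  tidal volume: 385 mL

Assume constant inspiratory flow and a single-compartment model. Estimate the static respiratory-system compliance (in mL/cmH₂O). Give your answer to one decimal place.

48.1

Equation of motion (constant flow): PIP = Vt/C + R·V̇ + PEEP.
Vt/C = PIP − R·V̇ − PEEP = 37 − 27.6×0.8333 − 6 = 37 − 22.999 − 6 = 8.001 cmH2O.
C = Vt / 8.001 = 385 / 8.001 = 48.119 mL/cmH2O.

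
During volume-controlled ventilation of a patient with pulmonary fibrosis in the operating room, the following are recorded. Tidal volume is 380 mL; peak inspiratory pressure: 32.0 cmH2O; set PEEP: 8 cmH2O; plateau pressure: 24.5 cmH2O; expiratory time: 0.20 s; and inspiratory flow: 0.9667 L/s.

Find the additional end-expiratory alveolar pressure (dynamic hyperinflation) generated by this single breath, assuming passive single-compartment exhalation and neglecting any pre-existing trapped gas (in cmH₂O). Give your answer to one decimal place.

R = (PIP − Pplat)/V̇ = (32.0 − 24.5) / 0.9667 = 7.5/0.9667 = 7.758 cmH2O·s/L.
C = Vt/(Pplat − PEEP) = 380.0 / (24.5 − 8) = 380.0/16.5 = 23.03 mL/cmH2O.
τ = R × C = 7.758 × 0.02303 L/cmH2O = 0.1787 s.
Fraction remaining = e^(−Te/τ) = e^(−0.20/0.1787) = 0.3265; trapped volume = 380.0 × 0.3265 = 124.07 mL.
Additional alveolar pressure from trapping ≈ V_trapped / C = 124.07 / 23.03 = 5.387 cmH2O.

5.4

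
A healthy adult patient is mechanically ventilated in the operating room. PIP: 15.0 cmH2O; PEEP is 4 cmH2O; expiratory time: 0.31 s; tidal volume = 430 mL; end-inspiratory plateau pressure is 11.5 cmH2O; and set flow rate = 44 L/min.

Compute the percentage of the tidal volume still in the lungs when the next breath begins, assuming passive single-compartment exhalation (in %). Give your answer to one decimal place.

32.2

Flow: 44 L/min ÷ 60 = 0.7333 L/s.
R = (PIP − Pplat)/V̇ = (15.0 − 11.5) / 0.7333 = 3.5/0.7333 = 4.773 cmH2O·s/L.
C = Vt/(Pplat − PEEP) = 430.0 / (11.5 − 4) = 430.0/7.5 = 57.333 mL/cmH2O.
τ = R × C = 4.773 × 0.05733 L/cmH2O = 0.2736 s.
Fraction remaining at end-expiration = e^(−Te/τ) = e^(−0.31/0.2736) = 0.3221 → 32.21%.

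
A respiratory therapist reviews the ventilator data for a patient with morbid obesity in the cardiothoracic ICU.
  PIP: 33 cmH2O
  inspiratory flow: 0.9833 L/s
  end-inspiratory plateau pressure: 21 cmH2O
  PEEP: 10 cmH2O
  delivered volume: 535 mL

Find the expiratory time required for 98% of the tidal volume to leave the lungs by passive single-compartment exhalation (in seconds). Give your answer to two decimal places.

2.32

R = (PIP − Pplat)/V̇ = (33 − 21) / 0.9833 = 12.0/0.9833 = 12.204 cmH2O·s/L.
C = Vt/(Pplat − PEEP) = 535.0 / (21 − 10) = 535.0/11.0 = 48.636 mL/cmH2O.
τ = R × C = 12.204 × 0.04864 L/cmH2O = 0.5936 s.
t = −τ·ln(1 − 0.98) = −0.5936·ln(0.02) = 2.322 s.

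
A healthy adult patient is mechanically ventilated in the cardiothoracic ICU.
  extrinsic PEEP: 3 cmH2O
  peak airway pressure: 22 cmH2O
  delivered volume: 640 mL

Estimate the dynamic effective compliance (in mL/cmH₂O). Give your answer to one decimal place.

Dynamic compliance = Vt / (PIP − PEEP) = 640 / (22 − 3) = 640 / 19.0 = 33.684 mL/cmH2O.

33.7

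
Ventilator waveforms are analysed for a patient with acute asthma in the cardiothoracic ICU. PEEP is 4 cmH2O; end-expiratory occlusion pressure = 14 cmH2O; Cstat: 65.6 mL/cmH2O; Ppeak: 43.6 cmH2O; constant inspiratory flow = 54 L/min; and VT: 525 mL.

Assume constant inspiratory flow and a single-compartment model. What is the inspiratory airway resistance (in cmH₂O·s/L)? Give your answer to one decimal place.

24.0

Flow: 54 L/min ÷ 60 = 0.9 L/s.
Total PEEP = 14 cmH2O (set 4 + intrinsic 10); this is the baseline alveolar pressure.
Equation of motion (constant flow): PIP = Vt/C + R·V̇ + PEEP.
R·V̇ = PIP − Vt/C − PEEP = 43.6 − 525/65.6 − 14 = 43.6 − 8.003 − 14 = 21.597 cmH2O.
R = 21.597 / 0.9 = 23.997 cmH2O·s/L.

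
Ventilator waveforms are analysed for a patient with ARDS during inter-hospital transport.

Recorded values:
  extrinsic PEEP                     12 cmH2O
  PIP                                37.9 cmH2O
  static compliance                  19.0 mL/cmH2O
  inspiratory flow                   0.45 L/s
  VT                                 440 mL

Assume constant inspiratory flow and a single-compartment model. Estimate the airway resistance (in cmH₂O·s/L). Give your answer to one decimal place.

Equation of motion (constant flow): PIP = Vt/C + R·V̇ + PEEP.
R·V̇ = PIP − Vt/C − PEEP = 37.9 − 440/19.0 − 12 = 37.9 − 23.158 − 12 = 2.742 cmH2O.
R = 2.742 / 0.45 = 6.093 cmH2O·s/L.

6.1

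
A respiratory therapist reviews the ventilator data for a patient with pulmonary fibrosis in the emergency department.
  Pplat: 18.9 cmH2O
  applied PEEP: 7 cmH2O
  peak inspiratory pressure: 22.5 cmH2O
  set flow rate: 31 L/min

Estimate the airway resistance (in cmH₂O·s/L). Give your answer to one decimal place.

7.0

Flow: 31 L/min ÷ 60 = 0.5167 L/s.
Raw = (PIP − Pplat) / flow = (22.5 − 18.9) / 0.5167 = 3.6 / 0.5167 = 6.967 cmH2O·s/L.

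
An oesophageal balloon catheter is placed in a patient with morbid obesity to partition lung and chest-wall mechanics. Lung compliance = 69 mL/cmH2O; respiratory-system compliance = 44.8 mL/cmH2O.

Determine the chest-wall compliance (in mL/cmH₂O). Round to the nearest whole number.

128

1/Ccw = 1/Crs − 1/CL.
1/Ccw = 1/44.8 − 1/69 = 0.007829.
Ccw = 127.73 mL/cmH2O.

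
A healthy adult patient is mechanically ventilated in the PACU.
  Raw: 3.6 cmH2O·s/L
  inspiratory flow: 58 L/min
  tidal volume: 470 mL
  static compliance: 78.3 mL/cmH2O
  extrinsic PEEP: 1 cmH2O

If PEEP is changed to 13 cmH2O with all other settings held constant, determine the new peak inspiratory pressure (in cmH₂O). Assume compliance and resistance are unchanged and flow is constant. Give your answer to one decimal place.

Flow: 58 L/min ÷ 60 = 0.9667 L/s.
PIP = Vt/C + R·V̇ + PEEP (constant-flow equation of motion).
Only the baseline term changes: ΔPIP = ΔPEEP = 13 − 1 = 12.0 cmH2O.
Original PIP = 470/78.3 + 3.6×0.9667 + 1 = 10.483 cmH2O; new PIP = 10.483 + (12.0) = 22.483 cmH2O.

22.5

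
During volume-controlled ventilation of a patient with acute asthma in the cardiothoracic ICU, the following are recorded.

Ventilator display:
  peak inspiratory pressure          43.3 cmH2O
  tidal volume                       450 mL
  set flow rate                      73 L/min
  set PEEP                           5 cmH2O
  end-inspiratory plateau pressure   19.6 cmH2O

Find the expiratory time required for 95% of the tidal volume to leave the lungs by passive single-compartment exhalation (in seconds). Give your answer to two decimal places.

Flow: 73 L/min ÷ 60 = 1.2167 L/s.
R = (PIP − Pplat)/V̇ = (43.3 − 19.6) / 1.2167 = 23.7/1.2167 = 19.479 cmH2O·s/L.
C = Vt/(Pplat − PEEP) = 450.0 / (19.6 − 5) = 450.0/14.6 = 30.822 mL/cmH2O.
τ = R × C = 19.479 × 0.03082 L/cmH2O = 0.6003 s.
t = −τ·ln(1 − 0.95) = −0.6003·ln(0.05) = 1.798 s.

1.80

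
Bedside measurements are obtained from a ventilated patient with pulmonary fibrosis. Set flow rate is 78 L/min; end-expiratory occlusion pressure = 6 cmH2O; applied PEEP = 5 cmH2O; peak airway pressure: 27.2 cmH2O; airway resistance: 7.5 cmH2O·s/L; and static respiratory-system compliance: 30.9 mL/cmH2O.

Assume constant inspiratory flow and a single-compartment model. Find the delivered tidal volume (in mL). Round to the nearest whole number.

Flow: 78 L/min ÷ 60 = 1.3 L/s.
Total PEEP = 6 cmH2O (set 5 + intrinsic 1); this is the baseline alveolar pressure.
Equation of motion (constant flow): PIP = Vt/C + R·V̇ + PEEP.
Vt/C = PIP − R·V̇ − PEEP = 27.2 − 9.75 − 6 = 11.45 cmH2O.
Vt = C × 11.45 = 30.9 × 11.45 = 353.81 mL.

354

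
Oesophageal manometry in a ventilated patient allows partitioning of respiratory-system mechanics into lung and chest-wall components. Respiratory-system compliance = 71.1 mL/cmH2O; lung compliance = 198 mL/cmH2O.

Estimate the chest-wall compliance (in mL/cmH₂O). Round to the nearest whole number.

1/Ccw = 1/Crs − 1/CL.
1/Ccw = 1/71.1 − 1/198 = 0.009014.
Ccw = 110.94 mL/cmH2O.

111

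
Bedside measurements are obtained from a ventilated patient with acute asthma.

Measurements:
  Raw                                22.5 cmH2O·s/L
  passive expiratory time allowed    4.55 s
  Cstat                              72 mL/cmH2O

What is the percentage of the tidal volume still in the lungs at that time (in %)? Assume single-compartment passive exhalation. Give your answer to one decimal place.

6.0

τ = R × C = 22.5 × 72 mL/cmH2O = 22.5 × 0.072 L/cmH2O = 1.62 s.
Passive exhalation: V(t)/V₀ = e^(−t/τ) = e^(−4.55/1.62) = 0.06029.
Fraction remaining = 0.06029 → 6.029%.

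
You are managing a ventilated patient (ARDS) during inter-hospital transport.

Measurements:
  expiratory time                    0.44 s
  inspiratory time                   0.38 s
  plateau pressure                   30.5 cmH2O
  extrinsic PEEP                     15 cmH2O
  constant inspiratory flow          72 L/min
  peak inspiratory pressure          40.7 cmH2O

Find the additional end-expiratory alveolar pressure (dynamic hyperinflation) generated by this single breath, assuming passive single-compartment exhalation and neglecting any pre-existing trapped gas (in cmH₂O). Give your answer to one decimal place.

2.7

Flow: 72 L/min ÷ 60 = 1.2 L/s.
Vt = flow × Ti = 1.2 L/s × 0.38 s × 1000 mL/L = 456.0 mL.
R = (PIP − Pplat)/V̇ = (40.7 − 30.5) / 1.2 = 10.2/1.2 = 8.5 cmH2O·s/L.
C = Vt/(Pplat − PEEP) = 456.0 / (30.5 − 15) = 456.0/15.5 = 29.419 mL/cmH2O.
τ = R × C = 8.5 × 0.02942 L/cmH2O = 0.2501 s.
Fraction remaining = e^(−Te/τ) = e^(−0.44/0.2501) = 0.1722; trapped volume = 456.0 × 0.1722 = 78.523 mL.
Additional alveolar pressure from trapping ≈ V_trapped / C = 78.523 / 29.419 = 2.669 cmH2O.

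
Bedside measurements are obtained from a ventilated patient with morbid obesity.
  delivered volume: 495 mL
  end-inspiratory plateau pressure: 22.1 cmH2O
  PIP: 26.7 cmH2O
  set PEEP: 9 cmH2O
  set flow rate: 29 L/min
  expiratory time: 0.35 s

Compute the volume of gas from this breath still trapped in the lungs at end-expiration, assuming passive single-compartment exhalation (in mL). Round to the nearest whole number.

187

Flow: 29 L/min ÷ 60 = 0.4833 L/s.
R = (PIP − Pplat)/V̇ = (26.7 − 22.1) / 0.4833 = 4.6/0.4833 = 9.518 cmH2O·s/L.
C = Vt/(Pplat − PEEP) = 495.0 / (22.1 − 9) = 495.0/13.1 = 37.786 mL/cmH2O.
τ = R × C = 9.518 × 0.03779 L/cmH2O = 0.3597 s.
Fraction remaining = e^(−Te/τ) = e^(−0.35/0.3597) = 0.3779.
Trapped volume = 495.0 × 0.3779 = 187.06 mL.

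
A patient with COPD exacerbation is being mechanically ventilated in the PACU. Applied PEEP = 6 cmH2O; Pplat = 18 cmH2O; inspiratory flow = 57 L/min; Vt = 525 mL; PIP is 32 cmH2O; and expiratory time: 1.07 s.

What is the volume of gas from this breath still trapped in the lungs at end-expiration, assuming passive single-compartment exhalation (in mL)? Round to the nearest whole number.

Flow: 57 L/min ÷ 60 = 0.95 L/s.
R = (PIP − Pplat)/V̇ = (32 − 18) / 0.95 = 14.0/0.95 = 14.737 cmH2O·s/L.
C = Vt/(Pplat − PEEP) = 525.0 / (18 − 6) = 525.0/12.0 = 43.75 mL/cmH2O.
τ = R × C = 14.737 × 0.04375 L/cmH2O = 0.6447 s.
Fraction remaining = e^(−Te/τ) = e^(−1.07/0.6447) = 0.1902.
Trapped volume = 525.0 × 0.1902 = 99.855 mL.

100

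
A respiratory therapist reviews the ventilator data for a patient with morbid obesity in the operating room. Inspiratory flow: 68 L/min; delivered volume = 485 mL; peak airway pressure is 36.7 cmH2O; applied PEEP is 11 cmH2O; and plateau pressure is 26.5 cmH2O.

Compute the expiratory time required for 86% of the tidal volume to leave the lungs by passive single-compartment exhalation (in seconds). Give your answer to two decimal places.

0.55

Flow: 68 L/min ÷ 60 = 1.1333 L/s.
R = (PIP − Pplat)/V̇ = (36.7 − 26.5) / 1.1333 = 10.2/1.1333 = 9.0 cmH2O·s/L.
C = Vt/(Pplat − PEEP) = 485.0 / (26.5 − 11) = 485.0/15.5 = 31.29 mL/cmH2O.
τ = R × C = 9.0 × 0.03129 L/cmH2O = 0.2816 s.
t = −τ·ln(1 − 0.86) = −0.2816·ln(0.14) = 0.5537 s.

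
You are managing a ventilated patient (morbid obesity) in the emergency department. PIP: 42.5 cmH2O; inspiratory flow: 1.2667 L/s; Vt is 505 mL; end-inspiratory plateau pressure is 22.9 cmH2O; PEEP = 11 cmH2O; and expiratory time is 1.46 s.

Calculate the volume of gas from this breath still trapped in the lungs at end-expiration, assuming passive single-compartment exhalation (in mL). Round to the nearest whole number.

55

R = (PIP − Pplat)/V̇ = (42.5 − 22.9) / 1.2667 = 19.6/1.2667 = 15.473 cmH2O·s/L.
C = Vt/(Pplat − PEEP) = 505.0 / (22.9 − 11) = 505.0/11.9 = 42.437 mL/cmH2O.
τ = R × C = 15.473 × 0.04244 L/cmH2O = 0.6567 s.
Fraction remaining = e^(−Te/τ) = e^(−1.46/0.6567) = 0.1083.
Trapped volume = 505.0 × 0.1083 = 54.692 mL.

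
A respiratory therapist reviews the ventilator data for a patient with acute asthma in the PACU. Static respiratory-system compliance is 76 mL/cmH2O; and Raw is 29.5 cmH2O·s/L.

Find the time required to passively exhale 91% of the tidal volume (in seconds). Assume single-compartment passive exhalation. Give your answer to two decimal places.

5.40

τ = R × C = 29.5 × 76 mL/cmH2O = 29.5 × 0.076 L/cmH2O = 2.242 s.
Exhaled fraction f = 1 − e^(−t/τ) → t = −τ·ln(1 − f) = −2.242·ln(0.09) = 5.399 s.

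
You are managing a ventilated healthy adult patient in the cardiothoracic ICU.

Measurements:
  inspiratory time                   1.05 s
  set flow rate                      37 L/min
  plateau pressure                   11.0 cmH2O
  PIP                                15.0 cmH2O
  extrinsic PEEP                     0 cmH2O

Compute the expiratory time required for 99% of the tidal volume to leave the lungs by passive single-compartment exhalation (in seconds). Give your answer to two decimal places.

Flow: 37 L/min ÷ 60 = 0.6167 L/s.
Vt = flow × Ti = 0.6167 L/s × 1.05 s × 1000 mL/L = 647.54 mL.
R = (PIP − Pplat)/V̇ = (15.0 − 11.0) / 0.6167 = 4.0/0.6167 = 6.486 cmH2O·s/L.
C = Vt/(Pplat − PEEP) = 647.54 / (11.0 − 0) = 647.54/11.0 = 58.867 mL/cmH2O.
τ = R × C = 6.486 × 0.05887 L/cmH2O = 0.3818 s.
t = −τ·ln(1 − 0.99) = −0.3818·ln(0.01) = 1.758 s.

1.76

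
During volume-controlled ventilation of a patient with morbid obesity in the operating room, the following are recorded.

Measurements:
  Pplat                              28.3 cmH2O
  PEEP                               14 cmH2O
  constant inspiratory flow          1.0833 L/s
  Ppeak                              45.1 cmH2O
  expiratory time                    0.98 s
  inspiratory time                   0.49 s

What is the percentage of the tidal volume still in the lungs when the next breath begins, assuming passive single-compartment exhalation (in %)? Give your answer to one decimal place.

18.2

Vt = flow × Ti = 1.0833 L/s × 0.49 s × 1000 mL/L = 530.82 mL.
R = (PIP − Pplat)/V̇ = (45.1 − 28.3) / 1.0833 = 16.8/1.0833 = 15.508 cmH2O·s/L.
C = Vt/(Pplat − PEEP) = 530.82 / (28.3 − 14) = 530.82/14.3 = 37.12 mL/cmH2O.
τ = R × C = 15.508 × 0.03712 L/cmH2O = 0.5757 s.
Fraction remaining at end-expiration = e^(−Te/τ) = e^(−0.98/0.5757) = 0.1823 → 18.23%.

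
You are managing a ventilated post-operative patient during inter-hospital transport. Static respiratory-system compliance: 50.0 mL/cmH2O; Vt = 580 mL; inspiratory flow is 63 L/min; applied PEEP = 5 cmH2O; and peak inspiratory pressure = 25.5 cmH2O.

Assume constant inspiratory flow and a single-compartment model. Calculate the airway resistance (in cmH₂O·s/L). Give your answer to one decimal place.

Flow: 63 L/min ÷ 60 = 1.05 L/s.
Equation of motion (constant flow): PIP = Vt/C + R·V̇ + PEEP.
R·V̇ = PIP − Vt/C − PEEP = 25.5 − 580/50.0 − 5 = 25.5 − 11.6 − 5 = 8.9 cmH2O.
R = 8.9 / 1.05 = 8.476 cmH2O·s/L.

8.5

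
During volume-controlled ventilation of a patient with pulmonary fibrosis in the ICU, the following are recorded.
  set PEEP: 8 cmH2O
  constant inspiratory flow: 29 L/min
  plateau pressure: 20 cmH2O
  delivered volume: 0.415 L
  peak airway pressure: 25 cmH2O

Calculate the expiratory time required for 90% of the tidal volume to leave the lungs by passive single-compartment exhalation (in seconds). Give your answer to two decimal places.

Flow: 29 L/min ÷ 60 = 0.4833 L/s.
R = (PIP − Pplat)/V̇ = (25 − 20) / 0.4833 = 5.0/0.4833 = 10.346 cmH2O·s/L.
C = Vt/(Pplat − PEEP) = 415.0 / (20 − 8) = 415.0/12.0 = 34.583 mL/cmH2O.
τ = R × C = 10.346 × 0.03458 L/cmH2O = 0.3578 s.
t = −τ·ln(1 − 0.90) = −0.3578·ln(0.1) = 0.8239 s.

0.82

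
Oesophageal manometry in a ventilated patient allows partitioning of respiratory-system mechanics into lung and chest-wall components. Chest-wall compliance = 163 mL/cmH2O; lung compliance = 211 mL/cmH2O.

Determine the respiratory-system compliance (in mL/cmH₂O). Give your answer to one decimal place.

Lung and chest wall are elastances in series: 1/Crs = 1/CL + 1/Ccw.
1/Crs = 1/211 + 1/163 = 0.01087.
Crs = 91.996 mL/cmH2O.

92.0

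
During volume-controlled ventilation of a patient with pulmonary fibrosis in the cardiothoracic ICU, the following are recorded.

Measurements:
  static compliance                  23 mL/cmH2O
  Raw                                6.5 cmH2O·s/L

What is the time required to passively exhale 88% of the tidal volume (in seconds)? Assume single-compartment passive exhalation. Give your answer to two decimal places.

τ = R × C = 6.5 × 23 mL/cmH2O = 6.5 × 0.023 L/cmH2O = 0.1495 s.
Exhaled fraction f = 1 − e^(−t/τ) → t = −τ·ln(1 − f) = −0.1495·ln(0.12) = 0.317 s.

0.32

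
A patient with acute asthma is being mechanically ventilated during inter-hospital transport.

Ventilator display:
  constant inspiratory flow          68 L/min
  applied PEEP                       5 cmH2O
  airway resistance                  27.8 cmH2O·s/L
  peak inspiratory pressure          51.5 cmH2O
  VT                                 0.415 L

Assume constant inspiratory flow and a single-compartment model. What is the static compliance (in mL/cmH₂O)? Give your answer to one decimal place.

27.7

Flow: 68 L/min ÷ 60 = 1.1333 L/s.
Equation of motion (constant flow): PIP = Vt/C + R·V̇ + PEEP.
Vt/C = PIP − R·V̇ − PEEP = 51.5 − 27.8×1.1333 − 5 = 51.5 − 31.506 − 5 = 14.994 cmH2O.
C = Vt / 14.994 = 415 / 14.994 = 27.678 mL/cmH2O.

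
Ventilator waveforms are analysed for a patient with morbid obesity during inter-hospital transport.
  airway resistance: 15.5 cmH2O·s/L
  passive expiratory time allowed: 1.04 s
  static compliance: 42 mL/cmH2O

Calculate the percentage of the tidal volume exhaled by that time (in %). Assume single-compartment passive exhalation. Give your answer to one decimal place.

τ = R × C = 15.5 × 42 mL/cmH2O = 15.5 × 0.042 L/cmH2O = 0.651 s.
Passive exhalation: V(t)/V₀ = e^(−t/τ) = e^(−1.04/0.651) = 0.2024.
Fraction exhaled = 1 − 0.2024 = 0.7976 → 79.76%.

79.8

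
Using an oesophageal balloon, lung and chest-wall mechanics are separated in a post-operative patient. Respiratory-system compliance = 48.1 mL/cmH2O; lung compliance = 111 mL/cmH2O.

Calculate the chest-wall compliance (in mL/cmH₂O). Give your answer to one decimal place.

1/Ccw = 1/Crs − 1/CL.
1/Ccw = 1/48.1 − 1/111 = 0.01178.
Ccw = 84.89 mL/cmH2O.

84.9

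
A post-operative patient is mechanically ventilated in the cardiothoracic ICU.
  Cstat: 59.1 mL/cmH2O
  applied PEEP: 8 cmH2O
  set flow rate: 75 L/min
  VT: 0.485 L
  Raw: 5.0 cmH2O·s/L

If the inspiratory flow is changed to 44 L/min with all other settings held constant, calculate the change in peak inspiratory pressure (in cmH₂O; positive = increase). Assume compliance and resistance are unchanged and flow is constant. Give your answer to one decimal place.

-2.6

Flow: 75 L/min ÷ 60 = 1.25 L/s.
New flow: 44 L/min ÷ 60 = 0.7333 L/s.
PIP = Vt/C + R·V̇ + PEEP (constant-flow equation of motion).
Only the resistive term changes: ΔPIP = R × ΔV̇ = 5.0 × (0.7333 − 1.25) = 5.0 × -0.5167 = -2.584 cmH2O.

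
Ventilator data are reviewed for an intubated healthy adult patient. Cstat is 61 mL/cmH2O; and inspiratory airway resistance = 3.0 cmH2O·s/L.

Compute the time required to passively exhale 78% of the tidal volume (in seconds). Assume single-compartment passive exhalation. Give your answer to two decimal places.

0.28

τ = R × C = 3.0 × 61 mL/cmH2O = 3.0 × 0.061 L/cmH2O = 0.183 s.
Exhaled fraction f = 1 − e^(−t/τ) → t = −τ·ln(1 − f) = −0.183·ln(0.22) = 0.2771 s.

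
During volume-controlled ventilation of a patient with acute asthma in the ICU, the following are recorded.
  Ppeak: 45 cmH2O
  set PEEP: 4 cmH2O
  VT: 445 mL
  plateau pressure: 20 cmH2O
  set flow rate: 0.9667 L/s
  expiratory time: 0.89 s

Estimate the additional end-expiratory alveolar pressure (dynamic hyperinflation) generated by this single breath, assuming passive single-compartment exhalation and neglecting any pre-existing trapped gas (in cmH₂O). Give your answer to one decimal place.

R = (PIP − Pplat)/V̇ = (45 − 20) / 0.9667 = 25.0/0.9667 = 25.861 cmH2O·s/L.
C = Vt/(Pplat − PEEP) = 445.0 / (20 − 4) = 445.0/16.0 = 27.813 mL/cmH2O.
τ = R × C = 25.861 × 0.02781 L/cmH2O = 0.7192 s.
Fraction remaining = e^(−Te/τ) = e^(−0.89/0.7192) = 0.2901; trapped volume = 445.0 × 0.2901 = 129.09 mL.
Additional alveolar pressure from trapping ≈ V_trapped / C = 129.09 / 27.813 = 4.641 cmH2O.

4.6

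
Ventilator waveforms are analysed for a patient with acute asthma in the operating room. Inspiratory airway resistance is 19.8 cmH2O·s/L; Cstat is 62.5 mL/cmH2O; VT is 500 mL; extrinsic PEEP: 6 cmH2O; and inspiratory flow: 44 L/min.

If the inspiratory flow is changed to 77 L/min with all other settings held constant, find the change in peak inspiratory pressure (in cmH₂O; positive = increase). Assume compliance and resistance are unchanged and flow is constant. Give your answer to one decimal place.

Flow: 44 L/min ÷ 60 = 0.7333 L/s.
New flow: 77 L/min ÷ 60 = 1.2833 L/s.
PIP = Vt/C + R·V̇ + PEEP (constant-flow equation of motion).
Only the resistive term changes: ΔPIP = R × ΔV̇ = 19.8 × (1.2833 − 0.7333) = 19.8 × 0.55 = 10.89 cmH2O.

10.9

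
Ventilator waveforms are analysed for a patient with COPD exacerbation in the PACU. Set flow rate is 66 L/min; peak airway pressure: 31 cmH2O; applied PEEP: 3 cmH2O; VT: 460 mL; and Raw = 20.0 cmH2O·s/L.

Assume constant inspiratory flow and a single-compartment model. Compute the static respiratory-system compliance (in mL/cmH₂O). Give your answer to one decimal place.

76.7

Flow: 66 L/min ÷ 60 = 1.1 L/s.
Equation of motion (constant flow): PIP = Vt/C + R·V̇ + PEEP.
Vt/C = PIP − R·V̇ − PEEP = 31 − 20.0×1.1 − 3 = 31 − 22.0 − 3 = 6.0 cmH2O.
C = Vt / 6.0 = 460 / 6.0 = 76.667 mL/cmH2O.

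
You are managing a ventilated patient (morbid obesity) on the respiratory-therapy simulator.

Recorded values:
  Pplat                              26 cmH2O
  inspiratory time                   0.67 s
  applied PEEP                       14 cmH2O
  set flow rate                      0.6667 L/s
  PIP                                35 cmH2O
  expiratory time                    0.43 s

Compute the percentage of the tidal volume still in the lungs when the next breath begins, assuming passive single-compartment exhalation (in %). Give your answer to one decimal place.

42.5

Vt = flow × Ti = 0.6667 L/s × 0.67 s × 1000 mL/L = 446.69 mL.
R = (PIP − Pplat)/V̇ = (35 − 26) / 0.6667 = 9.0/0.6667 = 13.499 cmH2O·s/L.
C = Vt/(Pplat − PEEP) = 446.69 / (26 − 14) = 446.69/12.0 = 37.224 mL/cmH2O.
τ = R × C = 13.499 × 0.03722 L/cmH2O = 0.5024 s.
Fraction remaining at end-expiration = e^(−Te/τ) = e^(−0.43/0.5024) = 0.4249 → 42.49%.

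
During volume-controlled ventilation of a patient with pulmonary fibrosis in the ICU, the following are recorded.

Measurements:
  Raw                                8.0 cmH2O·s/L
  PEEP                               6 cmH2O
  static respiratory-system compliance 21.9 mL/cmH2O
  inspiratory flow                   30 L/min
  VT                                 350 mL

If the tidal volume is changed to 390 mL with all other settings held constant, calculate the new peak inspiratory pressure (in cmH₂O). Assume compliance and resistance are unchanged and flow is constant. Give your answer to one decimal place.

27.8

Flow: 30 L/min ÷ 60 = 0.5 L/s.
PIP = Vt/C + R·V̇ + PEEP (constant-flow equation of motion).
Only the elastic term changes: ΔPIP = ΔVt / C = (390 − 350) / 21.9 = 1.826 cmH2O.
Original PIP = 350/21.9 + 8.0×0.5 + 6 = 25.982 cmH2O; new PIP = 25.982 + (1.826) = 27.808 cmH2O.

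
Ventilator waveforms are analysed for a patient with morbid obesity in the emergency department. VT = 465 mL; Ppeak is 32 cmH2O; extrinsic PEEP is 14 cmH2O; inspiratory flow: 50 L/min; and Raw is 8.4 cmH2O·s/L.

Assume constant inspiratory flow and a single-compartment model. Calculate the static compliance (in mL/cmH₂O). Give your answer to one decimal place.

42.3

Flow: 50 L/min ÷ 60 = 0.8333 L/s.
Equation of motion (constant flow): PIP = Vt/C + R·V̇ + PEEP.
Vt/C = PIP − R·V̇ − PEEP = 32 − 8.4×0.8333 − 14 = 32 − 7.0 − 14 = 11.0 cmH2O.
C = Vt / 11.0 = 465 / 11.0 = 42.273 mL/cmH2O.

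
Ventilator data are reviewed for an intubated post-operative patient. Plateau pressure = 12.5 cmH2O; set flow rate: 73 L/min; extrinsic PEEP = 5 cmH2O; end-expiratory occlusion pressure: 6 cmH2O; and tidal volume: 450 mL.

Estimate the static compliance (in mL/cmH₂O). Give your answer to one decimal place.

69.2

End-expiratory occlusion gives total PEEP = 6 cmH2O (intrinsic PEEP = 6 − 5 = 1). Use total PEEP for the elastic gradient.
Cstat = Vt / (Pplat − PEEPtotal) = 450 / (12.5 − 6) = 450 / 6.5 = 69.231 mL/cmH2O.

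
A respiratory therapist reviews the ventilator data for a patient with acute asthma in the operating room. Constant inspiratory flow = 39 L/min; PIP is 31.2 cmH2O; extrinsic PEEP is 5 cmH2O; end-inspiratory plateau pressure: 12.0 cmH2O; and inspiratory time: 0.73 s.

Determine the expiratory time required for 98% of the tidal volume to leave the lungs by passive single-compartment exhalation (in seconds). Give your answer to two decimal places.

7.83

Flow: 39 L/min ÷ 60 = 0.65 L/s.
Vt = flow × Ti = 0.65 L/s × 0.73 s × 1000 mL/L = 474.5 mL.
R = (PIP − Pplat)/V̇ = (31.2 − 12.0) / 0.65 = 19.2/0.65 = 29.538 cmH2O·s/L.
C = Vt/(Pplat − PEEP) = 474.5 / (12.0 − 5) = 474.5/7.0 = 67.786 mL/cmH2O.
τ = R × C = 29.538 × 0.06779 L/cmH2O = 2.002 s.
t = −τ·ln(1 − 0.98) = −2.002·ln(0.02) = 7.832 s.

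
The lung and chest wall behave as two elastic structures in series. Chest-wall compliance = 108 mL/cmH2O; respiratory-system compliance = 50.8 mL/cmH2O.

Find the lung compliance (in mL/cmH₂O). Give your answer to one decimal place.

95.9

1/CL = 1/Crs − 1/Ccw.
1/CL = 1/50.8 − 1/108 = 0.01043.
CL = 95.877 mL/cmH2O.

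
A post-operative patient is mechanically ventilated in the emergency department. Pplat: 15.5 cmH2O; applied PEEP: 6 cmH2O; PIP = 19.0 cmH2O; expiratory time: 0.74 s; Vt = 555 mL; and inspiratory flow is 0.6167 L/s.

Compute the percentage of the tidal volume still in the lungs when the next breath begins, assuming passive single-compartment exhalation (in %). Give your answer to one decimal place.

10.7

R = (PIP − Pplat)/V̇ = (19.0 − 15.5) / 0.6167 = 3.5/0.6167 = 5.675 cmH2O·s/L.
C = Vt/(Pplat − PEEP) = 555.0 / (15.5 − 6) = 555.0/9.5 = 58.421 mL/cmH2O.
τ = R × C = 5.675 × 0.05842 L/cmH2O = 0.3315 s.
Fraction remaining at end-expiration = e^(−Te/τ) = e^(−0.74/0.3315) = 0.1073 → 10.73%.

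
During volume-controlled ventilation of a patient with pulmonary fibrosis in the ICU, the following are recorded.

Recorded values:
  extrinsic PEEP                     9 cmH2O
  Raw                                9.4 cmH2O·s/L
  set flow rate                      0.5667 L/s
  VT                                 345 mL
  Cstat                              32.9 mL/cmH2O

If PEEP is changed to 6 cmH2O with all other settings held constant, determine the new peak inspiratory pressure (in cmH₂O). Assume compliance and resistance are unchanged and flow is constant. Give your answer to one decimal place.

21.8

PIP = Vt/C + R·V̇ + PEEP (constant-flow equation of motion).
Only the baseline term changes: ΔPIP = ΔPEEP = 6 − 9 = -3.0 cmH2O.
Original PIP = 345/32.9 + 9.4×0.5667 + 9 = 24.813 cmH2O; new PIP = 24.813 + (-3.0) = 21.813 cmH2O.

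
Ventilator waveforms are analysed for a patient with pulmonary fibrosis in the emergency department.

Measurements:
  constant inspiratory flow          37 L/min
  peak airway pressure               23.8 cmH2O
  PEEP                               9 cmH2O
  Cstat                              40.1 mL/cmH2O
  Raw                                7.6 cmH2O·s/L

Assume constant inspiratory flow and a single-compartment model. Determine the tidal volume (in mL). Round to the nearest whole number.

Flow: 37 L/min ÷ 60 = 0.6167 L/s.
Equation of motion (constant flow): PIP = Vt/C + R·V̇ + PEEP.
Vt/C = PIP − R·V̇ − PEEP = 23.8 − 4.687 − 9 = 10.113 cmH2O.
Vt = C × 10.113 = 40.1 × 10.113 = 405.53 mL.

406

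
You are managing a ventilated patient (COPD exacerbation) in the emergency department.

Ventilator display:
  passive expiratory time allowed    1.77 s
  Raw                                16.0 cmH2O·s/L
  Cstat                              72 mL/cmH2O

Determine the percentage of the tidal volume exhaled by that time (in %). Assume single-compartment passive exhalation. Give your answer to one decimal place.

τ = R × C = 16.0 × 72 mL/cmH2O = 16.0 × 0.072 L/cmH2O = 1.152 s.
Passive exhalation: V(t)/V₀ = e^(−t/τ) = e^(−1.77/1.152) = 0.2151.
Fraction exhaled = 1 − 0.2151 = 0.7849 → 78.49%.

78.5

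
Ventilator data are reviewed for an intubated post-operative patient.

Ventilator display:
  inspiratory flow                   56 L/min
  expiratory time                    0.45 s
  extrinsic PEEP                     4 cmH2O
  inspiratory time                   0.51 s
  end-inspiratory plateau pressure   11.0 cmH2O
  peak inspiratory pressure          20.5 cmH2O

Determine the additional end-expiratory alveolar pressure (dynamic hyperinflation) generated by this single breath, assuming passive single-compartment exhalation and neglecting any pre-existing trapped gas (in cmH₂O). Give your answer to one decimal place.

Flow: 56 L/min ÷ 60 = 0.9333 L/s.
Vt = flow × Ti = 0.9333 L/s × 0.51 s × 1000 mL/L = 475.98 mL.
R = (PIP − Pplat)/V̇ = (20.5 − 11.0) / 0.9333 = 9.5/0.9333 = 10.179 cmH2O·s/L.
C = Vt/(Pplat − PEEP) = 475.98 / (11.0 − 4) = 475.98/7.0 = 67.997 mL/cmH2O.
τ = R × C = 10.179 × 0.068 L/cmH2O = 0.6922 s.
Fraction remaining = e^(−Te/τ) = e^(−0.45/0.6922) = 0.522; trapped volume = 475.98 × 0.522 = 248.46 mL.
Additional alveolar pressure from trapping ≈ V_trapped / C = 248.46 / 67.997 = 3.654 cmH2O.

3.7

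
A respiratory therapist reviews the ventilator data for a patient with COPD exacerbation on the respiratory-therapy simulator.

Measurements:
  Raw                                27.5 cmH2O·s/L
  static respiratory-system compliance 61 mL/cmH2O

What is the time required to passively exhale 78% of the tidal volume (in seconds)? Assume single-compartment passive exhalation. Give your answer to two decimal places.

τ = R × C = 27.5 × 61 mL/cmH2O = 27.5 × 0.061 L/cmH2O = 1.678 s.
Exhaled fraction f = 1 − e^(−t/τ) → t = −τ·ln(1 − f) = −1.678·ln(0.22) = 2.541 s.

2.54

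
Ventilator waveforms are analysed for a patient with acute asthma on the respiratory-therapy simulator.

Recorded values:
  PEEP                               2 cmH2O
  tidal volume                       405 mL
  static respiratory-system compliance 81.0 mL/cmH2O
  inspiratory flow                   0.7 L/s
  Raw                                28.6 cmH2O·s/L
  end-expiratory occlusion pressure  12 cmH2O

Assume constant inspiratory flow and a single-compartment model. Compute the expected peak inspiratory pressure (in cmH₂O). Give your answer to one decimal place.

37.0

Total PEEP = 12 cmH2O (set 2 + intrinsic 10); this is the baseline alveolar pressure.
Equation of motion (constant flow): PIP = Vt/C + R·V̇ + PEEP.
PIP = 405/81.0 + 28.6×0.7 + 12 = 5.0 + 20.02 + 12 = 37.02 cmH2O.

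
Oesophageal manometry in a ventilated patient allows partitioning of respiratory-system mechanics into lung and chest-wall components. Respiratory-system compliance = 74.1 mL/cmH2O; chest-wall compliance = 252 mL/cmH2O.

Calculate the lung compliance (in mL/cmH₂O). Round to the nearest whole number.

105

1/CL = 1/Crs − 1/Ccw.
1/CL = 1/74.1 − 1/252 = 0.009527.
CL = 104.96 mL/cmH2O.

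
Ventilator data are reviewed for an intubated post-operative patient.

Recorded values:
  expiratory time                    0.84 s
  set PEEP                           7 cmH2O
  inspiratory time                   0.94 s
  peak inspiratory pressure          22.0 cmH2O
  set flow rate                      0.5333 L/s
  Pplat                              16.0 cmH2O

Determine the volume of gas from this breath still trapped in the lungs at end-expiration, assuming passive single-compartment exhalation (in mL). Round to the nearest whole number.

131

Vt = flow × Ti = 0.5333 L/s × 0.94 s × 1000 mL/L = 501.3 mL.
R = (PIP − Pplat)/V̇ = (22.0 − 16.0) / 0.5333 = 6.0/0.5333 = 11.251 cmH2O·s/L.
C = Vt/(Pplat − PEEP) = 501.3 / (16.0 − 7) = 501.3/9.0 = 55.7 mL/cmH2O.
τ = R × C = 11.251 × 0.0557 L/cmH2O = 0.6267 s.
Fraction remaining = e^(−Te/τ) = e^(−0.84/0.6267) = 0.2618.
Trapped volume = 501.3 × 0.2618 = 131.24 mL.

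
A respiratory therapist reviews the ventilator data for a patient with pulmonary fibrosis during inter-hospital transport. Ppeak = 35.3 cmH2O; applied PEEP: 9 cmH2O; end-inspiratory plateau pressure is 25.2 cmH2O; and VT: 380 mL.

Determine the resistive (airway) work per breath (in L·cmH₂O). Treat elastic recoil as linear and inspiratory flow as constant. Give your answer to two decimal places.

3.84

With constant inspiratory flow the resistive pressure is constant at PIP − Pplat = 35.3 − 25.2 = 10.1 cmH2O, so resistive work = 10.1 × 0.380 = 3.838 L·cmH2O.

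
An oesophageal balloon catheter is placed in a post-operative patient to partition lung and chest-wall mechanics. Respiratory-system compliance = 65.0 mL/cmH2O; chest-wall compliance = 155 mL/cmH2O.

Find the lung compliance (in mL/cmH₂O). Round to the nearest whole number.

112

1/CL = 1/Crs − 1/Ccw.
1/CL = 1/65.0 − 1/155 = 0.008933.
CL = 111.94 mL/cmH2O.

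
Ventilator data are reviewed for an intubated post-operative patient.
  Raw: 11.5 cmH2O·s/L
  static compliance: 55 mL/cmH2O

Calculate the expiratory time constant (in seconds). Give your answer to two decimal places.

τ = R × C = 11.5 × 55 mL/cmH2O = 11.5 × 0.055 L/cmH2O = 0.6325 s.

0.63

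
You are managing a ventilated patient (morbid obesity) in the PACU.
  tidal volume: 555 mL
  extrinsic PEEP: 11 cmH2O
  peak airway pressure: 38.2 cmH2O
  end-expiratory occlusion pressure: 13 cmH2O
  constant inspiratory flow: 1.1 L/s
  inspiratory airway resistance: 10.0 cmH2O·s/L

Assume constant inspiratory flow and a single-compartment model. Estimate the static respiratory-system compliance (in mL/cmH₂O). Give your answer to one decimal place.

39.1

Total PEEP = 13 cmH2O (set 11 + intrinsic 2); this is the baseline alveolar pressure.
Equation of motion (constant flow): PIP = Vt/C + R·V̇ + PEEP.
Vt/C = PIP − R·V̇ − PEEP = 38.2 − 10.0×1.1 − 13 = 38.2 − 11.0 − 13 = 14.2 cmH2O.
C = Vt / 14.2 = 555 / 14.2 = 39.085 mL/cmH2O.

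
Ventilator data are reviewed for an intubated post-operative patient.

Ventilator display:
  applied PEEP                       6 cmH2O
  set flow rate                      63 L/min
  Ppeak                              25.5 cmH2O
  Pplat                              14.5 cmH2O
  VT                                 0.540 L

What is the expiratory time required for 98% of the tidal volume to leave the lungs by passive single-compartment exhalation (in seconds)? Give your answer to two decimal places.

Flow: 63 L/min ÷ 60 = 1.05 L/s.
R = (PIP − Pplat)/V̇ = (25.5 − 14.5) / 1.05 = 11.0/1.05 = 10.476 cmH2O·s/L.
C = Vt/(Pplat − PEEP) = 540.0 / (14.5 − 6) = 540.0/8.5 = 63.529 mL/cmH2O.
τ = R × C = 10.476 × 0.06353 L/cmH2O = 0.6655 s.
t = −τ·ln(1 − 0.98) = −0.6655·ln(0.02) = 2.603 s.

2.60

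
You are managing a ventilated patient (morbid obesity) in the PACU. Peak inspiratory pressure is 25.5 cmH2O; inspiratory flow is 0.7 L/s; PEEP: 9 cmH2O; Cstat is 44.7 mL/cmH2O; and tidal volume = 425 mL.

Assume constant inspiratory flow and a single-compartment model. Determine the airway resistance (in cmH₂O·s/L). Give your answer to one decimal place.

10.0

Equation of motion (constant flow): PIP = Vt/C + R·V̇ + PEEP.
R·V̇ = PIP − Vt/C − PEEP = 25.5 − 425/44.7 − 9 = 25.5 − 9.508 − 9 = 6.992 cmH2O.
R = 6.992 / 0.7 = 9.989 cmH2O·s/L.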